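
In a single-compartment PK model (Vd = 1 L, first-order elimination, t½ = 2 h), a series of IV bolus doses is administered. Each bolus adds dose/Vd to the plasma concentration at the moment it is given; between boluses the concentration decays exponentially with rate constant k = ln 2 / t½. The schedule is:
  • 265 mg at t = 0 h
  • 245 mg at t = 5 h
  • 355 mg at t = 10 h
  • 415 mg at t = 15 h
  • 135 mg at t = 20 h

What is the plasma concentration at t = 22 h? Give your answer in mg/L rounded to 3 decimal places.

110.534 mg/L

k = ln 2 / 2 = 0.34657 per h
Dose 1 (265 mg at t=0 h): 265·exp(−0.34657·22) = 0.129 mg/L
Dose 2 (245 mg at t=5 h): 245·exp(−0.34657·17) = 0.677 mg/L
Dose 3 (355 mg at t=10 h): 355·exp(−0.34657·12) = 5.547 mg/L
Dose 4 (415 mg at t=15 h): 415·exp(−0.34657·7) = 36.681 mg/L
Dose 5 (135 mg at t=20 h): 135·exp(−0.34657·2) = 67.500 mg/L
C(22) = 0.129 + 0.677 + 5.547 + 36.681 + 67.500 = 110.534 mg/L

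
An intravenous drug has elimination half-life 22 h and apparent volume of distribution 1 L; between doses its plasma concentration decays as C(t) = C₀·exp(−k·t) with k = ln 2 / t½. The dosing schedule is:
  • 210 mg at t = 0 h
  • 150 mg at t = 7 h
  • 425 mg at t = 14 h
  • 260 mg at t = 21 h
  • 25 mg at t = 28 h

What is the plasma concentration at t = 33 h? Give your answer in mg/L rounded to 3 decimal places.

573.433 mg/L

k = ln 2 / 22 = 0.03151 per h
Dose 1 (210 mg at t=0 h): 210·exp(−0.03151·33) = 74.246 mg/L
Dose 2 (150 mg at t=7 h): 150·exp(−0.03151·26) = 66.119 mg/L
Dose 3 (425 mg at t=14 h): 425·exp(−0.03151·19) = 233.565 mg/L
Dose 4 (260 mg at t=21 h): 260·exp(−0.03151·12) = 178.146 mg/L
Dose 5 (25 mg at t=28 h): 25·exp(−0.03151·5) = 21.356 mg/L
C(33) = 74.246 + 66.119 + 233.565 + 178.146 + 21.356 = 573.433 mg/L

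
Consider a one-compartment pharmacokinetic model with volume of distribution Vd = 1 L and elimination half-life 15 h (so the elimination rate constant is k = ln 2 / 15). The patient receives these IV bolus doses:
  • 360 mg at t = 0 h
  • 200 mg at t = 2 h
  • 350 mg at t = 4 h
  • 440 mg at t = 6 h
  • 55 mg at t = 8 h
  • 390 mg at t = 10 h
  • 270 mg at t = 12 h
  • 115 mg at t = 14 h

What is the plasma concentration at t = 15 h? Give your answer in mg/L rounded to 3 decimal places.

1484.702 mg/L

k = ln 2 / 15 = 0.04621 per h
Dose 1 (360 mg at t=0 h): 360·exp(−0.04621·15) = 180.000 mg/L
Dose 2 (200 mg at t=2 h): 200·exp(−0.04621·13) = 109.682 mg/L
Dose 3 (350 mg at t=4 h): 350·exp(−0.04621·11) = 210.529 mg/L
Dose 4 (440 mg at t=6 h): 440·exp(−0.04621·9) = 290.292 mg/L
Dose 5 (55 mg at t=8 h): 55·exp(−0.04621·7) = 39.800 mg/L
Dose 6 (390 mg at t=10 h): 390·exp(−0.04621·5) = 309.543 mg/L
Dose 7 (270 mg at t=12 h): 270·exp(−0.04621·3) = 235.049 mg/L
Dose 8 (115 mg at t=14 h): 115·exp(−0.04621·1) = 109.807 mg/L
C(15) = 180.000 + 109.682 + 210.529 + 290.292 + 39.800 + 309.543 + 235.049 + 109.807 = 1484.702 mg/L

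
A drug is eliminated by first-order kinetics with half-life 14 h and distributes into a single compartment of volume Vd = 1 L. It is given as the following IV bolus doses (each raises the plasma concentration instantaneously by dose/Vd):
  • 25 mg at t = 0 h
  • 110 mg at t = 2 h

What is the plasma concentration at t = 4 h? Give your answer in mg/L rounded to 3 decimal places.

120.138 mg/L

k = ln 2 / 14 = 0.04951 per h
Dose 1 (25 mg at t=0 h): 25·exp(−0.04951·4) = 20.508 mg/L
Dose 2 (110 mg at t=2 h): 110·exp(−0.04951·2) = 99.630 mg/L
C(4) = 20.508 + 99.630 = 120.138 mg/L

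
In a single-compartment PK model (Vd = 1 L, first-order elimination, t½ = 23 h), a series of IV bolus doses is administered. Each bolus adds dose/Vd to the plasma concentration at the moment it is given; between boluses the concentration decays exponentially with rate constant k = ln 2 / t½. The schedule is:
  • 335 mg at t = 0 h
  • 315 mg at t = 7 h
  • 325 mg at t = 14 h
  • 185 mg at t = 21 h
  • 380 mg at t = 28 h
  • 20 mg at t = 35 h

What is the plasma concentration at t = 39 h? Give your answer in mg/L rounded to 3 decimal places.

774.551 mg/L

k = ln 2 / 23 = 0.03014 per h
Dose 1 (335 mg at t=0 h): 335·exp(−0.03014·39) = 103.420 mg/L
Dose 2 (315 mg at t=7 h): 315·exp(−0.03014·32) = 120.084 mg/L
Dose 3 (325 mg at t=14 h): 325·exp(−0.03014·25) = 152.995 mg/L
Dose 4 (185 mg at t=21 h): 185·exp(−0.03014·18) = 107.543 mg/L
Dose 5 (380 mg at t=28 h): 380·exp(−0.03014·11) = 272.780 mg/L
Dose 6 (20 mg at t=35 h): 20·exp(−0.03014·4) = 17.729 mg/L
C(39) = 103.420 + 120.084 + 152.995 + 107.543 + 272.780 + 17.729 = 774.551 mg/L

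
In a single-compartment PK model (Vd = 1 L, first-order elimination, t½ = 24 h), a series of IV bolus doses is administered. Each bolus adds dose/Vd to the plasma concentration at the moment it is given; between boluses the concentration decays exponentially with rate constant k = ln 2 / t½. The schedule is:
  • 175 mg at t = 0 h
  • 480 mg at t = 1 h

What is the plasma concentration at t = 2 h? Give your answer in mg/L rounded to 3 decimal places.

631.513 mg/L

k = ln 2 / 24 = 0.02888 per h
Dose 1 (175 mg at t=0 h): 175·exp(−0.02888·2) = 165.178 mg/L
Dose 2 (480 mg at t=1 h): 480·exp(−0.02888·1) = 466.335 mg/L
C(2) = 165.178 + 466.335 = 631.513 mg/L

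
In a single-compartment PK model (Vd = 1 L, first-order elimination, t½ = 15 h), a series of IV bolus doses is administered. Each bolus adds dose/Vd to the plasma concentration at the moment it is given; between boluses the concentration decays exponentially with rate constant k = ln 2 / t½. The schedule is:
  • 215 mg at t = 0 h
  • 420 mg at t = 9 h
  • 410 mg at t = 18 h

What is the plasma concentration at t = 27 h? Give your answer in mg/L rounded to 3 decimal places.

k = ln 2 / 15 = 0.04621 per h
Dose 1 (215 mg at t=0 h): 215·exp(−0.04621·27) = 61.743 mg/L
Dose 2 (420 mg at t=9 h): 420·exp(−0.04621·18) = 182.816 mg/L
Dose 3 (410 mg at t=18 h): 410·exp(−0.04621·9) = 270.499 mg/L
C(27) = 61.743 + 182.816 + 270.499 = 515.057 mg/L

515.057 mg/L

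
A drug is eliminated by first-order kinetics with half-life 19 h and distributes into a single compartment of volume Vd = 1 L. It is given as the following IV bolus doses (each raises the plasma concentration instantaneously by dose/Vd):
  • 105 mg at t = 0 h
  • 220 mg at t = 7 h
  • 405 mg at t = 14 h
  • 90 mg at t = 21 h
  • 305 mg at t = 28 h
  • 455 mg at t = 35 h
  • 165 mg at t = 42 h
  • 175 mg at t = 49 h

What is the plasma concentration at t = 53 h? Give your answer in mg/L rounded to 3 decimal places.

802.065 mg/L

k = ln 2 / 19 = 0.03648 per h
Dose 1 (105 mg at t=0 h): 105·exp(−0.03648·53) = 15.187 mg/L
Dose 2 (220 mg at t=7 h): 220·exp(−0.03648·46) = 41.078 mg/L
Dose 3 (405 mg at t=14 h): 405·exp(−0.03648·39) = 97.623 mg/L
Dose 4 (90 mg at t=21 h): 90·exp(−0.03648·32) = 28.006 mg/L
Dose 5 (305 mg at t=28 h): 305·exp(−0.03648·25) = 122.520 mg/L
Dose 6 (455 mg at t=35 h): 455·exp(−0.03648·18) = 235.953 mg/L
Dose 7 (165 mg at t=42 h): 165·exp(−0.03648·11) = 110.460 mg/L
Dose 8 (175 mg at t=49 h): 175·exp(−0.03648·4) = 151.239 mg/L
C(53) = 15.187 + 41.078 + 97.623 + 28.006 + 122.520 + 235.953 + 110.460 + 151.239 = 802.065 mg/L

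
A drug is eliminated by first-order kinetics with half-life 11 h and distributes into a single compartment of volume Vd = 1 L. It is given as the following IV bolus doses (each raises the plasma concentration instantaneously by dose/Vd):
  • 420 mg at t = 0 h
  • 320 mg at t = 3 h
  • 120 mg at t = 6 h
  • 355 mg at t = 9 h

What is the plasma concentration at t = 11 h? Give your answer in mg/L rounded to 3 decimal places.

803.828 mg/L

k = ln 2 / 11 = 0.06301 per h
Dose 1 (420 mg at t=0 h): 420·exp(−0.06301·11) = 210.000 mg/L
Dose 2 (320 mg at t=3 h): 320·exp(−0.06301·8) = 193.294 mg/L
Dose 3 (120 mg at t=6 h): 120·exp(−0.06301·5) = 87.569 mg/L
Dose 4 (355 mg at t=9 h): 355·exp(−0.06301·2) = 312.965 mg/L
C(11) = 210.000 + 193.294 + 87.569 + 312.965 = 803.828 mg/L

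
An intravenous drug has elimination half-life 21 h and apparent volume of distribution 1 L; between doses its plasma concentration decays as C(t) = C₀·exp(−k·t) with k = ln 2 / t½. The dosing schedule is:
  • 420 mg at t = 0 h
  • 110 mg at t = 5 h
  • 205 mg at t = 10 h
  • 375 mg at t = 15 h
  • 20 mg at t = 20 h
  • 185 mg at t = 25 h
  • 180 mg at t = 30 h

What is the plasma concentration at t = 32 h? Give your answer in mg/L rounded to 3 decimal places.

k = ln 2 / 21 = 0.03301 per h
Dose 1 (420 mg at t=0 h): 420·exp(−0.03301·32) = 146.062 mg/L
Dose 2 (110 mg at t=5 h): 110·exp(−0.03301·27) = 45.118 mg/L
Dose 3 (205 mg at t=10 h): 205·exp(−0.03301·22) = 99.172 mg/L
Dose 4 (375 mg at t=15 h): 375·exp(−0.03301·17) = 213.964 mg/L
Dose 5 (20 mg at t=20 h): 20·exp(−0.03301·12) = 13.459 mg/L
Dose 6 (185 mg at t=25 h): 185·exp(−0.03301·7) = 146.835 mg/L
Dose 7 (180 mg at t=30 h): 180·exp(−0.03301·2) = 168.501 mg/L
C(32) = 146.062 + 45.118 + 99.172 + 213.964 + 13.459 + 146.835 + 168.501 = 833.111 mg/L

833.111 mg/L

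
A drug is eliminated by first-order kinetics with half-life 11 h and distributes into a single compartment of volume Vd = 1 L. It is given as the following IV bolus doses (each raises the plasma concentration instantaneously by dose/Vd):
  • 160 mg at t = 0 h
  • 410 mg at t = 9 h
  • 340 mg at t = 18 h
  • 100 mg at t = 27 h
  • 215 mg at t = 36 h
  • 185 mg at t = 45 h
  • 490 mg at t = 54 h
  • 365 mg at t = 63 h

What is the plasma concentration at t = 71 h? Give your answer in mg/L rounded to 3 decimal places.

k = ln 2 / 11 = 0.06301 per h
Dose 1 (160 mg at t=0 h): 160·exp(−0.06301·71) = 1.824 mg/L
Dose 2 (410 mg at t=9 h): 410·exp(−0.06301·62) = 8.243 mg/L
Dose 3 (340 mg at t=18 h): 340·exp(−0.06301·53) = 12.052 mg/L
Dose 4 (100 mg at t=27 h): 100·exp(−0.06301·44) = 6.250 mg/L
Dose 5 (215 mg at t=36 h): 215·exp(−0.06301·35) = 23.693 mg/L
Dose 6 (185 mg at t=45 h): 185·exp(−0.06301·26) = 35.946 mg/L
Dose 7 (490 mg at t=54 h): 490·exp(−0.06301·17) = 167.868 mg/L
Dose 8 (365 mg at t=63 h): 365·exp(−0.06301·8) = 220.476 mg/L
C(71) = 1.824 + 8.243 + 12.052 + 6.250 + 23.693 + 35.946 + 167.868 + 220.476 = 476.352 mg/L

476.352 mg/L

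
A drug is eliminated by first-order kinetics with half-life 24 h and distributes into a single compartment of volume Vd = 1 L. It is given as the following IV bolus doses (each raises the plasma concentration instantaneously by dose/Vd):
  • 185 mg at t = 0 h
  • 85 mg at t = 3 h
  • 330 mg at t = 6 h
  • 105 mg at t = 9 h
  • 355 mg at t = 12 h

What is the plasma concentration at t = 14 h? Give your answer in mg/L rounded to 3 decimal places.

k = ln 2 / 24 = 0.02888 per h
Dose 1 (185 mg at t=0 h): 185·exp(−0.02888·14) = 123.473 mg/L
Dose 2 (85 mg at t=3 h): 85·exp(−0.02888·11) = 61.865 mg/L
Dose 3 (330 mg at t=6 h): 330·exp(−0.02888·8) = 261.921 mg/L
Dose 4 (105 mg at t=9 h): 105·exp(−0.02888·5) = 90.881 mg/L
Dose 5 (355 mg at t=12 h): 355·exp(−0.02888·2) = 335.075 mg/L
C(14) = 123.473 + 61.865 + 261.921 + 90.881 + 335.075 = 873.216 mg/L

873.216 mg/L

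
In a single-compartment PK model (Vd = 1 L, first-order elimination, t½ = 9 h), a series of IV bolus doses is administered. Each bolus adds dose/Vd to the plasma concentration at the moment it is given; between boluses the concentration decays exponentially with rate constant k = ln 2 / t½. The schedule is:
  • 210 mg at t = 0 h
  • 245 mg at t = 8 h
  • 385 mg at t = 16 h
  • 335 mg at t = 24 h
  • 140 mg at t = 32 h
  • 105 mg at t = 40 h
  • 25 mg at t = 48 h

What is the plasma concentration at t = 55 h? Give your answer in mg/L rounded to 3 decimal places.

130.941 mg/L

k = ln 2 / 9 = 0.07702 per h
Dose 1 (210 mg at t=0 h): 210·exp(−0.07702·55) = 3.038 mg/L
Dose 2 (245 mg at t=8 h): 245·exp(−0.07702·47) = 6.563 mg/L
Dose 3 (385 mg at t=16 h): 385·exp(−0.07702·39) = 19.098 mg/L
Dose 4 (335 mg at t=24 h): 335·exp(−0.07702·31) = 30.773 mg/L
Dose 5 (140 mg at t=32 h): 140·exp(−0.07702·23) = 23.814 mg/L
Dose 6 (105 mg at t=40 h): 105·exp(−0.07702·15) = 33.073 mg/L
Dose 7 (25 mg at t=48 h): 25·exp(−0.07702·7) = 14.582 mg/L
C(55) = 3.038 + 6.563 + 19.098 + 30.773 + 23.814 + 33.073 + 14.582 = 130.941 mg/L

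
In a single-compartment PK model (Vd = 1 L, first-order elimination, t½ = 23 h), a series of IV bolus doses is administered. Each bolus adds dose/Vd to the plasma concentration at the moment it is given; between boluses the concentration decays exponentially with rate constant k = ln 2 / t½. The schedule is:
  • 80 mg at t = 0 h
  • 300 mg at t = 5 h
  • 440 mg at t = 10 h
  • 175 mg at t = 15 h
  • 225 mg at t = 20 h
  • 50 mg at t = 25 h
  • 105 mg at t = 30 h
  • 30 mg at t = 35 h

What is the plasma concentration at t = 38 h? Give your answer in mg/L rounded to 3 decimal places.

k = ln 2 / 23 = 0.03014 per h
Dose 1 (80 mg at t=0 h): 80·exp(−0.03014·38) = 25.453 mg/L
Dose 2 (300 mg at t=5 h): 300·exp(−0.03014·33) = 110.971 mg/L
Dose 3 (440 mg at t=10 h): 440·exp(−0.03014·28) = 189.226 mg/L
Dose 4 (175 mg at t=15 h): 175·exp(−0.03014·23) = 87.500 mg/L
Dose 5 (225 mg at t=20 h): 225·exp(−0.03014·18) = 130.796 mg/L
Dose 6 (50 mg at t=25 h): 50·exp(−0.03014·13) = 33.793 mg/L
Dose 7 (105 mg at t=30 h): 105·exp(−0.03014·8) = 82.506 mg/L
Dose 8 (30 mg at t=35 h): 30·exp(−0.03014·3) = 27.407 mg/L
C(38) = 25.453 + 110.971 + 189.226 + 87.500 + 130.796 + 33.793 + 82.506 + 27.407 = 687.651 mg/L

687.651 mg/L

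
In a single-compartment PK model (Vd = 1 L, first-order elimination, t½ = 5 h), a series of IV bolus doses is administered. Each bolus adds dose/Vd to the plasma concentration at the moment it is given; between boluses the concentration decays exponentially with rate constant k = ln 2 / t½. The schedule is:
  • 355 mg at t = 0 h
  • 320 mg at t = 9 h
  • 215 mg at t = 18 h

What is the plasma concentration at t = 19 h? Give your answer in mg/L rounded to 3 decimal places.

292.655 mg/L

k = ln 2 / 5 = 0.13863 per h
Dose 1 (355 mg at t=0 h): 355·exp(−0.13863·19) = 25.487 mg/L
Dose 2 (320 mg at t=9 h): 320·exp(−0.13863·10) = 80.000 mg/L
Dose 3 (215 mg at t=18 h): 215·exp(−0.13863·1) = 187.168 mg/L
C(19) = 25.487 + 80.000 + 187.168 = 292.655 mg/L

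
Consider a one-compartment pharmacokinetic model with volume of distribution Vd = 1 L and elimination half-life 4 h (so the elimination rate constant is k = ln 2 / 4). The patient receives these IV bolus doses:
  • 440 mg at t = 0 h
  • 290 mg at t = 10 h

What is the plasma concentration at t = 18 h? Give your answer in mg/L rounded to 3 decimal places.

91.945 mg/L

k = ln 2 / 4 = 0.17329 per h
Dose 1 (440 mg at t=0 h): 440·exp(−0.17329·18) = 19.445 mg/L
Dose 2 (290 mg at t=10 h): 290·exp(−0.17329·8) = 72.500 mg/L
C(18) = 19.445 + 72.500 = 91.945 mg/L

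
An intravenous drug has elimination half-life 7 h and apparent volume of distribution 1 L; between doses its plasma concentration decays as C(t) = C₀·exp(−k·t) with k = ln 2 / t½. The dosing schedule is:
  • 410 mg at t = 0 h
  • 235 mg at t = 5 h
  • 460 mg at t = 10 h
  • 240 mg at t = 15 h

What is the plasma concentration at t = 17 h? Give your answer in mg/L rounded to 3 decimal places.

k = ln 2 / 7 = 0.09902 per h
Dose 1 (410 mg at t=0 h): 410·exp(−0.09902·17) = 76.157 mg/L
Dose 2 (235 mg at t=5 h): 235·exp(−0.09902·12) = 71.617 mg/L
Dose 3 (460 mg at t=10 h): 460·exp(−0.09902·7) = 230.000 mg/L
Dose 4 (240 mg at t=15 h): 240·exp(−0.09902·2) = 196.880 mg/L
C(17) = 76.157 + 71.617 + 230.000 + 196.880 = 574.655 mg/L

574.655 mg/L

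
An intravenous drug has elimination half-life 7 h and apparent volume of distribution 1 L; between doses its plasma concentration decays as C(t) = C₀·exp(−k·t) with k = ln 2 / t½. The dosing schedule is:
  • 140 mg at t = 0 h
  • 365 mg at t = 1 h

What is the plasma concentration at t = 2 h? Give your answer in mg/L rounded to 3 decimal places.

k = ln 2 / 7 = 0.09902 per h
Dose 1 (140 mg at t=0 h): 140·exp(−0.09902·2) = 114.847 mg/L
Dose 2 (365 mg at t=1 h): 365·exp(−0.09902·1) = 330.589 mg/L
C(2) = 114.847 + 330.589 = 445.436 mg/L

445.436 mg/L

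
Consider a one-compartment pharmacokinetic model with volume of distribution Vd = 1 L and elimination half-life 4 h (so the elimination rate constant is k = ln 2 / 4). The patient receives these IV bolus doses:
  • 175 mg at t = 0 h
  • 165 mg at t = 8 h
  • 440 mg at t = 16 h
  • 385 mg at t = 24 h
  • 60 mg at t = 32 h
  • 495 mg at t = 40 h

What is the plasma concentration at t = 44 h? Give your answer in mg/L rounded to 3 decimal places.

270.876 mg/L

k = ln 2 / 4 = 0.17329 per h
Dose 1 (175 mg at t=0 h): 175·exp(−0.17329·44) = 0.085 mg/L
Dose 2 (165 mg at t=8 h): 165·exp(−0.17329·36) = 0.322 mg/L
Dose 3 (440 mg at t=16 h): 440·exp(−0.17329·28) = 3.438 mg/L
Dose 4 (385 mg at t=24 h): 385·exp(−0.17329·20) = 12.031 mg/L
Dose 5 (60 mg at t=32 h): 60·exp(−0.17329·12) = 7.500 mg/L
Dose 6 (495 mg at t=40 h): 495·exp(−0.17329·4) = 247.500 mg/L
C(44) = 0.085 + 0.322 + 3.438 + 12.031 + 7.500 + 247.500 = 270.876 mg/L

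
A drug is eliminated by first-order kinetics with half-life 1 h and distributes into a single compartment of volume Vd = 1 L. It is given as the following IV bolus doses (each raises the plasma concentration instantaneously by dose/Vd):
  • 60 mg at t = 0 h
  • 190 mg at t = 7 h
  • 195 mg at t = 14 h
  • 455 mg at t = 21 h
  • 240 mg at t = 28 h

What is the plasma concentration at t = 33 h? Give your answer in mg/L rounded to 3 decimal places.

7.611 mg/L

k = ln 2 / 1 = 0.69315 per h
Dose 1 (60 mg at t=0 h): 60·exp(−0.69315·33) = 0.000 mg/L
Dose 2 (190 mg at t=7 h): 190·exp(−0.69315·26) = 0.000 mg/L
Dose 3 (195 mg at t=14 h): 195·exp(−0.69315·19) = 0.000 mg/L
Dose 4 (455 mg at t=21 h): 455·exp(−0.69315·12) = 0.111 mg/L
Dose 5 (240 mg at t=28 h): 240·exp(−0.69315·5) = 7.500 mg/L
C(33) = 0.000 + 0.000 + 0.000 + 0.111 + 7.500 = 7.611 mg/L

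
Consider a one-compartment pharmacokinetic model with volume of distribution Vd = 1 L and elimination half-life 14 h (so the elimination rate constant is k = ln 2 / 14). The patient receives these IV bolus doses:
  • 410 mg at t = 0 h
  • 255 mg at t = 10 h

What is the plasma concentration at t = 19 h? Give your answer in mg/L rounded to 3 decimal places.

323.358 mg/L

k = ln 2 / 14 = 0.04951 per h
Dose 1 (410 mg at t=0 h): 410·exp(−0.04951·19) = 160.045 mg/L
Dose 2 (255 mg at t=10 h): 255·exp(−0.04951·9) = 163.313 mg/L
C(19) = 160.045 + 163.313 = 323.358 mg/L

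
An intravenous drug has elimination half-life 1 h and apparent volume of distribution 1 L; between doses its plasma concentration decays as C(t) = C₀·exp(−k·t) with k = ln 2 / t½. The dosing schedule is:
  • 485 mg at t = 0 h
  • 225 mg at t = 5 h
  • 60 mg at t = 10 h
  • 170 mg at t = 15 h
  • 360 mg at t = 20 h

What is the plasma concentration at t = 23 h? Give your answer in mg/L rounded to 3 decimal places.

45.672 mg/L

k = ln 2 / 1 = 0.69315 per h
Dose 1 (485 mg at t=0 h): 485·exp(−0.69315·23) = 0.000 mg/L
Dose 2 (225 mg at t=5 h): 225·exp(−0.69315·18) = 0.001 mg/L
Dose 3 (60 mg at t=10 h): 60·exp(−0.69315·13) = 0.007 mg/L
Dose 4 (170 mg at t=15 h): 170·exp(−0.69315·8) = 0.664 mg/L
Dose 5 (360 mg at t=20 h): 360·exp(−0.69315·3) = 45.000 mg/L
C(23) = 0.000 + 0.001 + 0.007 + 0.664 + 45.000 = 45.672 mg/L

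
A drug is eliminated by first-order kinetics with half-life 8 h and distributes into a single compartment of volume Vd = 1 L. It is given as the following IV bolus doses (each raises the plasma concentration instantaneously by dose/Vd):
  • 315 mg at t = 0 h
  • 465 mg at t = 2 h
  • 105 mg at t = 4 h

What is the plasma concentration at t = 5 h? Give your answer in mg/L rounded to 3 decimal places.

659.102 mg/L

k = ln 2 / 8 = 0.08664 per h
Dose 1 (315 mg at t=0 h): 315·exp(−0.08664·5) = 204.252 mg/L
Dose 2 (465 mg at t=2 h): 465·exp(−0.08664·3) = 358.564 mg/L
Dose 3 (105 mg at t=4 h): 105·exp(−0.08664·1) = 96.285 mg/L
C(5) = 204.252 + 358.564 + 96.285 = 659.102 mg/L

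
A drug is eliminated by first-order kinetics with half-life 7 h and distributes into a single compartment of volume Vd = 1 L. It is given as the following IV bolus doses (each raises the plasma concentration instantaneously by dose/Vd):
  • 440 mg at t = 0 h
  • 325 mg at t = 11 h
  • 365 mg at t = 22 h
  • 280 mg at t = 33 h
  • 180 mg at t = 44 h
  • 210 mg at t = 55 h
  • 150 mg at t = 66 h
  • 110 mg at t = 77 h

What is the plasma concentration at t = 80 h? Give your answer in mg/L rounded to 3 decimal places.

k = ln 2 / 7 = 0.09902 per h
Dose 1 (440 mg at t=0 h): 440·exp(−0.09902·80) = 0.160 mg/L
Dose 2 (325 mg at t=11 h): 325·exp(−0.09902·69) = 0.350 mg/L
Dose 3 (365 mg at t=22 h): 365·exp(−0.09902·58) = 1.170 mg/L
Dose 4 (280 mg at t=33 h): 280·exp(−0.09902·47) = 2.667 mg/L
Dose 5 (180 mg at t=44 h): 180·exp(−0.09902·36) = 5.095 mg/L
Dose 6 (210 mg at t=55 h): 210·exp(−0.09902·25) = 17.665 mg/L
Dose 7 (150 mg at t=66 h): 150·exp(−0.09902·14) = 37.500 mg/L
Dose 8 (110 mg at t=77 h): 110·exp(−0.09902·3) = 81.730 mg/L
C(80) = 0.160 + 0.350 + 1.170 + 2.667 + 5.095 + 17.665 + 37.500 + 81.730 = 146.336 mg/L

146.336 mg/L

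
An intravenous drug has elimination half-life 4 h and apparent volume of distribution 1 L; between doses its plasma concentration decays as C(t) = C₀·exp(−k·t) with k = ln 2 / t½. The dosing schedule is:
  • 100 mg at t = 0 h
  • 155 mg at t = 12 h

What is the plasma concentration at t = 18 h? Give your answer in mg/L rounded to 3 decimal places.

59.220 mg/L

k = ln 2 / 4 = 0.17329 per h
Dose 1 (100 mg at t=0 h): 100·exp(−0.17329·18) = 4.419 mg/L
Dose 2 (155 mg at t=12 h): 155·exp(−0.17329·6) = 54.801 mg/L
C(18) = 4.419 + 54.801 = 59.220 mg/L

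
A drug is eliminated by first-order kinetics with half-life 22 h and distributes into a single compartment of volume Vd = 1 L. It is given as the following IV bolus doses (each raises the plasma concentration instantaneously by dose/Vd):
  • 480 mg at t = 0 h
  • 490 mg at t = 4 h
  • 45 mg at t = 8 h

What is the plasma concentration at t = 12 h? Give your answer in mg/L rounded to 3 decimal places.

749.385 mg/L

k = ln 2 / 22 = 0.03151 per h
Dose 1 (480 mg at t=0 h): 480·exp(−0.03151·12) = 328.884 mg/L
Dose 2 (490 mg at t=4 h): 490·exp(−0.03151·8) = 380.830 mg/L
Dose 3 (45 mg at t=8 h): 45·exp(−0.03151·4) = 39.672 mg/L
C(12) = 328.884 + 380.830 + 39.672 = 749.385 mg/L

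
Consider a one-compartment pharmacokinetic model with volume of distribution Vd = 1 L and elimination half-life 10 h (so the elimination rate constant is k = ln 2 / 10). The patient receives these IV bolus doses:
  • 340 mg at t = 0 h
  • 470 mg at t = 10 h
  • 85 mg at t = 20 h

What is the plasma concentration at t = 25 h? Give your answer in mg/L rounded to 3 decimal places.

286.378 mg/L

k = ln 2 / 10 = 0.06931 per h
Dose 1 (340 mg at t=0 h): 340·exp(−0.06931·25) = 60.104 mg/L
Dose 2 (470 mg at t=10 h): 470·exp(−0.06931·15) = 166.170 mg/L
Dose 3 (85 mg at t=20 h): 85·exp(−0.06931·5) = 60.104 mg/L
C(25) = 60.104 + 166.170 + 60.104 = 286.378 mg/L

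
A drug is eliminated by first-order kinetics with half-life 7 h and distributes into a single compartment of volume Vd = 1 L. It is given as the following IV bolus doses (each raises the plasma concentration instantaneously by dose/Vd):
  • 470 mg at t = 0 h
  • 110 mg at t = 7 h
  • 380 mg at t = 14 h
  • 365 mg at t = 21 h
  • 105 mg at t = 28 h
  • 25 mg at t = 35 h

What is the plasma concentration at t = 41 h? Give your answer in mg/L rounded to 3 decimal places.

131.283 mg/L

k = ln 2 / 7 = 0.09902 per h
Dose 1 (470 mg at t=0 h): 470·exp(−0.09902·41) = 8.108 mg/L
Dose 2 (110 mg at t=7 h): 110·exp(−0.09902·34) = 3.795 mg/L
Dose 3 (380 mg at t=14 h): 380·exp(−0.09902·27) = 26.222 mg/L
Dose 4 (365 mg at t=21 h): 365·exp(−0.09902·20) = 50.374 mg/L
Dose 5 (105 mg at t=28 h): 105·exp(−0.09902·13) = 28.982 mg/L
Dose 6 (25 mg at t=35 h): 25·exp(−0.09902·6) = 13.801 mg/L
C(41) = 8.108 + 3.795 + 26.222 + 50.374 + 28.982 + 13.801 = 131.283 mg/L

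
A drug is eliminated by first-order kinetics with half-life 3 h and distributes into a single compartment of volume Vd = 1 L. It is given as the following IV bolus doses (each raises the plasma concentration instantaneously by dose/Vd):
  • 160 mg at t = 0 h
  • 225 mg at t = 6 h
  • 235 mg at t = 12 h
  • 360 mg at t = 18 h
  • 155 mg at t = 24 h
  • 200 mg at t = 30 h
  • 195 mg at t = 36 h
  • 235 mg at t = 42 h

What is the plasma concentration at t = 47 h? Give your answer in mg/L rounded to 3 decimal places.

94.611 mg/L

k = ln 2 / 3 = 0.23105 per h
Dose 1 (160 mg at t=0 h): 160·exp(−0.23105·47) = 0.003 mg/L
Dose 2 (225 mg at t=6 h): 225·exp(−0.23105·41) = 0.017 mg/L
Dose 3 (235 mg at t=12 h): 235·exp(−0.23105·35) = 0.072 mg/L
Dose 4 (360 mg at t=18 h): 360·exp(−0.23105·29) = 0.443 mg/L
Dose 5 (155 mg at t=24 h): 155·exp(−0.23105·23) = 0.763 mg/L
Dose 6 (200 mg at t=30 h): 200·exp(−0.23105·17) = 3.937 mg/L
Dose 7 (195 mg at t=36 h): 195·exp(−0.23105·11) = 15.355 mg/L
Dose 8 (235 mg at t=42 h): 235·exp(−0.23105·5) = 74.020 mg/L
C(47) = 0.003 + 0.017 + 0.072 + 0.443 + 0.763 + 3.937 + 15.355 + 74.020 = 94.611 mg/L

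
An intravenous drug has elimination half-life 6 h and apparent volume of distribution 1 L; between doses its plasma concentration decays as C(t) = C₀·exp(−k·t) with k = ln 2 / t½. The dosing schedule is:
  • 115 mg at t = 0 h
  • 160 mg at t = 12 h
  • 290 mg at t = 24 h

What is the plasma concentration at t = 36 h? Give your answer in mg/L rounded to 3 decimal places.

84.297 mg/L

k = ln 2 / 6 = 0.11552 per h
Dose 1 (115 mg at t=0 h): 115·exp(−0.11552·36) = 1.797 mg/L
Dose 2 (160 mg at t=12 h): 160·exp(−0.11552·24) = 10.000 mg/L
Dose 3 (290 mg at t=24 h): 290·exp(−0.11552·12) = 72.500 mg/L
C(36) = 1.797 + 10.000 + 72.500 = 84.297 mg/L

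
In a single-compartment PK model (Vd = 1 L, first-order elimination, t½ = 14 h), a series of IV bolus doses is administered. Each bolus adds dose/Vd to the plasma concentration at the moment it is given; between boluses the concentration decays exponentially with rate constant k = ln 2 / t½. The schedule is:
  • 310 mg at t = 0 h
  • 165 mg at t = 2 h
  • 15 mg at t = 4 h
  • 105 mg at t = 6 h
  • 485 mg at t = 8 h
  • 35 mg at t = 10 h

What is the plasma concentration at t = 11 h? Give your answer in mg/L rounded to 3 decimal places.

k = ln 2 / 14 = 0.04951 per h
Dose 1 (310 mg at t=0 h): 310·exp(−0.04951·11) = 179.820 mg/L
Dose 2 (165 mg at t=2 h): 165·exp(−0.04951·9) = 105.673 mg/L
Dose 3 (15 mg at t=4 h): 15·exp(−0.04951·7) = 10.607 mg/L
Dose 4 (105 mg at t=6 h): 105·exp(−0.04951·5) = 81.974 mg/L
Dose 5 (485 mg at t=8 h): 485·exp(−0.04951·3) = 418.057 mg/L
Dose 6 (35 mg at t=10 h): 35·exp(−0.04951·1) = 33.309 mg/L
C(11) = 179.820 + 105.673 + 10.607 + 81.974 + 418.057 + 33.309 = 829.440 mg/L

829.440 mg/L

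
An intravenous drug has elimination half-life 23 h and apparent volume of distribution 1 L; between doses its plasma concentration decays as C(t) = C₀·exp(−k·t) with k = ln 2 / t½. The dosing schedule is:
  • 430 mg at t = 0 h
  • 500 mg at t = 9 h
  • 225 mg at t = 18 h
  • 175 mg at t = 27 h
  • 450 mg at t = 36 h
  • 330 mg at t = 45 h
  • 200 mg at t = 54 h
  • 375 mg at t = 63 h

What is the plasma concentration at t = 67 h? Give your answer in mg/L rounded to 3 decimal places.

k = ln 2 / 23 = 0.03014 per h
Dose 1 (430 mg at t=0 h): 430·exp(−0.03014·67) = 57.089 mg/L
Dose 2 (500 mg at t=9 h): 500·exp(−0.03014·58) = 87.066 mg/L
Dose 3 (225 mg at t=18 h): 225·exp(−0.03014·49) = 51.388 mg/L
Dose 4 (175 mg at t=27 h): 175·exp(−0.03014·40) = 52.421 mg/L
Dose 5 (450 mg at t=36 h): 450·exp(−0.03014·31) = 176.798 mg/L
Dose 6 (330 mg at t=45 h): 330·exp(−0.03014·22) = 170.048 mg/L
Dose 7 (200 mg at t=54 h): 200·exp(−0.03014·13) = 135.171 mg/L
Dose 8 (375 mg at t=63 h): 375·exp(−0.03014·4) = 332.413 mg/L
C(67) = 57.089 + 87.066 + 51.388 + 52.421 + 176.798 + 170.048 + 135.171 + 332.413 = 1062.394 mg/L

1062.394 mg/L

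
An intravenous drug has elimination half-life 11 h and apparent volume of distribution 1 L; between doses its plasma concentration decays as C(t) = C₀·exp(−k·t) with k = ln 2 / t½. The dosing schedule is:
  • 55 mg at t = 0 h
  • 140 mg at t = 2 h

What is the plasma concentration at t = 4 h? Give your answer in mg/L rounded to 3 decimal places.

166.169 mg/L

k = ln 2 / 11 = 0.06301 per h
Dose 1 (55 mg at t=0 h): 55·exp(−0.06301·4) = 42.746 mg/L
Dose 2 (140 mg at t=2 h): 140·exp(−0.06301·2) = 123.423 mg/L
C(4) = 42.746 + 123.423 = 166.169 mg/L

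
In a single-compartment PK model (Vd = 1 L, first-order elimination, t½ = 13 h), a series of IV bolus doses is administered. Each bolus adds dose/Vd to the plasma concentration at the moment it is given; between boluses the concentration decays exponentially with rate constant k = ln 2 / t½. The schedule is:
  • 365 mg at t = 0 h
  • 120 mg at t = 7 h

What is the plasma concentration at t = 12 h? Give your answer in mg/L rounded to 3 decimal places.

284.413 mg/L

k = ln 2 / 13 = 0.05332 per h
Dose 1 (365 mg at t=0 h): 365·exp(−0.05332·12) = 192.495 mg/L
Dose 2 (120 mg at t=7 h): 120·exp(−0.05332·5) = 91.918 mg/L
C(12) = 192.495 + 91.918 = 284.413 mg/L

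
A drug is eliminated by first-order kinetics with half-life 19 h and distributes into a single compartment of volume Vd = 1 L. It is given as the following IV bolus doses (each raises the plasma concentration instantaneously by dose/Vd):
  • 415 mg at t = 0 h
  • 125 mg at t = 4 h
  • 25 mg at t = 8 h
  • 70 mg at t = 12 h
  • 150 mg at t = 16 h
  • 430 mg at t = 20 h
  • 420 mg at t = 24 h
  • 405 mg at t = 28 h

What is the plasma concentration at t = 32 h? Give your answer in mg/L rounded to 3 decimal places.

1243.232 mg/L

k = ln 2 / 19 = 0.03648 per h
Dose 1 (415 mg at t=0 h): 415·exp(−0.03648·32) = 129.137 mg/L
Dose 2 (125 mg at t=4 h): 125·exp(−0.03648·28) = 45.008 mg/L
Dose 3 (25 mg at t=8 h): 25·exp(−0.03648·24) = 10.416 mg/L
Dose 4 (70 mg at t=12 h): 70·exp(−0.03648·20) = 33.746 mg/L
Dose 5 (150 mg at t=16 h): 150·exp(−0.03648·16) = 83.674 mg/L
Dose 6 (430 mg at t=20 h): 430·exp(−0.03648·12) = 277.552 mg/L
Dose 7 (420 mg at t=24 h): 420·exp(−0.03648·8) = 313.689 mg/L
Dose 8 (405 mg at t=28 h): 405·exp(−0.03648·4) = 350.010 mg/L
C(32) = 129.137 + 45.008 + 10.416 + 33.746 + 83.674 + 277.552 + 313.689 + 350.010 = 1243.232 mg/L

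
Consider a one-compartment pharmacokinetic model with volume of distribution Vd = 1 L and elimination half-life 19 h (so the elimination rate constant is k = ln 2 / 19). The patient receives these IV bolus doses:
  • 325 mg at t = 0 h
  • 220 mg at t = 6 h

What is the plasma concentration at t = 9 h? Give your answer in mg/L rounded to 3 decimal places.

k = ln 2 / 19 = 0.03648 per h
Dose 1 (325 mg at t=0 h): 325·exp(−0.03648·9) = 234.040 mg/L
Dose 2 (220 mg at t=6 h): 220·exp(−0.03648·3) = 197.193 mg/L
C(9) = 234.040 + 197.193 = 431.233 mg/L

431.233 mg/L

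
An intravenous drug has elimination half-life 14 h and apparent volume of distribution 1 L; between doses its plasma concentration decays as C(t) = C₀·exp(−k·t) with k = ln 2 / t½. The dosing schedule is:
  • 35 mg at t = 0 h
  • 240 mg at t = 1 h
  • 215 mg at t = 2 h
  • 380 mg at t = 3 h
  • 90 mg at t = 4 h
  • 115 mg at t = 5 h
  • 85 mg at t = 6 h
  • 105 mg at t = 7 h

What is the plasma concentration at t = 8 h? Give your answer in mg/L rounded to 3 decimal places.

k = ln 2 / 14 = 0.04951 per h
Dose 1 (35 mg at t=0 h): 35·exp(−0.04951·8) = 23.553 mg/L
Dose 2 (240 mg at t=1 h): 240·exp(−0.04951·7) = 169.706 mg/L
Dose 3 (215 mg at t=2 h): 215·exp(−0.04951·6) = 159.744 mg/L
Dose 4 (380 mg at t=3 h): 380·exp(−0.04951·5) = 296.669 mg/L
Dose 5 (90 mg at t=4 h): 90·exp(−0.04951·4) = 73.830 mg/L
Dose 6 (115 mg at t=5 h): 115·exp(−0.04951·3) = 99.127 mg/L
Dose 7 (85 mg at t=6 h): 85·exp(−0.04951·2) = 76.987 mg/L
Dose 8 (105 mg at t=7 h): 105·exp(−0.04951·1) = 99.928 mg/L
C(8) = 23.553 + 169.706 + 159.744 + 296.669 + 73.830 + 99.127 + 76.987 + 99.928 = 999.544 mg/L

999.544 mg/L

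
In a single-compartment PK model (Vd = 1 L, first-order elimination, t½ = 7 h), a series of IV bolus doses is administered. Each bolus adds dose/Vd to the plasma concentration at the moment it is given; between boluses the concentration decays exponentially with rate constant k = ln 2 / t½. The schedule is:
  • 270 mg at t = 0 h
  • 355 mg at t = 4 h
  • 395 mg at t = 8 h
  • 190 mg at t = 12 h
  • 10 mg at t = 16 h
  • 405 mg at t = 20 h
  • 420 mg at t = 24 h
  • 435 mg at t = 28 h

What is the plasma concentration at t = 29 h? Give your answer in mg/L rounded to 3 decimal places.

k = ln 2 / 7 = 0.09902 per h
Dose 1 (270 mg at t=0 h): 270·exp(−0.09902·29) = 15.284 mg/L
Dose 2 (355 mg at t=4 h): 355·exp(−0.09902·25) = 29.862 mg/L
Dose 3 (395 mg at t=8 h): 395·exp(−0.09902·21) = 49.375 mg/L
Dose 4 (190 mg at t=12 h): 190·exp(−0.09902·17) = 35.292 mg/L
Dose 5 (10 mg at t=16 h): 10·exp(−0.09902·13) = 2.760 mg/L
Dose 6 (405 mg at t=20 h): 405·exp(−0.09902·9) = 166.118 mg/L
Dose 7 (420 mg at t=24 h): 420·exp(−0.09902·5) = 255.993 mg/L
Dose 8 (435 mg at t=28 h): 435·exp(−0.09902·1) = 393.990 mg/L
C(29) = 15.284 + 29.862 + 49.375 + 35.292 + 2.760 + 166.118 + 255.993 + 393.990 = 948.674 mg/L

948.674 mg/L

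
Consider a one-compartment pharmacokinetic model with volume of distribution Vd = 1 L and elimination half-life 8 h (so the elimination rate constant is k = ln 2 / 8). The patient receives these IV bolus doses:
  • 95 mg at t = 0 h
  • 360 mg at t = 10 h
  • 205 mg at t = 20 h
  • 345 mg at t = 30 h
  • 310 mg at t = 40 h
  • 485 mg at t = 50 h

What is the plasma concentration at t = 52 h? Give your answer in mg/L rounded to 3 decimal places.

k = ln 2 / 8 = 0.08664 per h
Dose 1 (95 mg at t=0 h): 95·exp(−0.08664·52) = 1.050 mg/L
Dose 2 (360 mg at t=10 h): 360·exp(−0.08664·42) = 9.460 mg/L
Dose 3 (205 mg at t=20 h): 205·exp(−0.08664·32) = 12.812 mg/L
Dose 4 (345 mg at t=30 h): 345·exp(−0.08664·22) = 51.285 mg/L
Dose 5 (310 mg at t=40 h): 310·exp(−0.08664·12) = 109.602 mg/L
Dose 6 (485 mg at t=50 h): 485·exp(−0.08664·2) = 407.835 mg/L
C(52) = 1.050 + 9.460 + 12.812 + 51.285 + 109.602 + 407.835 = 592.043 mg/L

592.043 mg/L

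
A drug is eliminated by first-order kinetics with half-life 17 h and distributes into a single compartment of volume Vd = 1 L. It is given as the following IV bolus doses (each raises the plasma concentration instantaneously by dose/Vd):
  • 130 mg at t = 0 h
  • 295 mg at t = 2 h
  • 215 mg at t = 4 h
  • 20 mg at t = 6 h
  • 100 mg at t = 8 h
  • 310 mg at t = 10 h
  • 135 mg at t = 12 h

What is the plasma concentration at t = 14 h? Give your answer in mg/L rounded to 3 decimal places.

877.830 mg/L

k = ln 2 / 17 = 0.04077 per h
Dose 1 (130 mg at t=0 h): 130·exp(−0.04077·14) = 73.458 mg/L
Dose 2 (295 mg at t=2 h): 295·exp(−0.04077·12) = 180.855 mg/L
Dose 3 (215 mg at t=4 h): 215·exp(−0.04077·10) = 143.009 mg/L
Dose 4 (20 mg at t=6 h): 20·exp(−0.04077·8) = 14.433 mg/L
Dose 5 (100 mg at t=8 h): 100·exp(−0.04077·6) = 78.299 mg/L
Dose 6 (310 mg at t=10 h): 310·exp(−0.04077·4) = 263.349 mg/L
Dose 7 (135 mg at t=12 h): 135·exp(−0.04077·2) = 124.428 mg/L
C(14) = 73.458 + 180.855 + 143.009 + 14.433 + 78.299 + 263.349 + 124.428 = 877.830 mg/L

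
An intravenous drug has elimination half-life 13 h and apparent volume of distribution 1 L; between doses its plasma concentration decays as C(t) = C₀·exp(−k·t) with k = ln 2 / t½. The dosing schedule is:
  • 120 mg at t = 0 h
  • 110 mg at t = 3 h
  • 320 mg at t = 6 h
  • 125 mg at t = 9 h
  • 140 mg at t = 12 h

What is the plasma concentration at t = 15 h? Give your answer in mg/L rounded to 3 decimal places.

520.061 mg/L

k = ln 2 / 13 = 0.05332 per h
Dose 1 (120 mg at t=0 h): 120·exp(−0.05332·15) = 53.931 mg/L
Dose 2 (110 mg at t=3 h): 110·exp(−0.05332·12) = 58.012 mg/L
Dose 3 (320 mg at t=6 h): 320·exp(−0.05332·9) = 198.036 mg/L
Dose 4 (125 mg at t=9 h): 125·exp(−0.05332·6) = 90.776 mg/L
Dose 5 (140 mg at t=12 h): 140·exp(−0.05332·3) = 119.305 mg/L
C(15) = 53.931 + 58.012 + 198.036 + 90.776 + 119.305 = 520.061 mg/L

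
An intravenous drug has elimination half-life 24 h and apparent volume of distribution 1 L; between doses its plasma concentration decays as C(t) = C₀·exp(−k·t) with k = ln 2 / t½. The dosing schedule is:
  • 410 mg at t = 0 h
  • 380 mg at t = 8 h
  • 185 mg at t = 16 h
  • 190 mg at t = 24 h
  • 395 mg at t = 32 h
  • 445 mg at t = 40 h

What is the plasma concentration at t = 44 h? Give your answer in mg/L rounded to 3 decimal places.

k = ln 2 / 24 = 0.02888 per h
Dose 1 (410 mg at t=0 h): 410·exp(−0.02888·44) = 115.052 mg/L
Dose 2 (380 mg at t=8 h): 380·exp(−0.02888·36) = 134.350 mg/L
Dose 3 (185 mg at t=16 h): 185·exp(−0.02888·28) = 82.408 mg/L
Dose 4 (190 mg at t=24 h): 190·exp(−0.02888·20) = 106.634 mg/L
Dose 5 (395 mg at t=32 h): 395·exp(−0.02888·12) = 279.307 mg/L
Dose 6 (445 mg at t=40 h): 445·exp(−0.02888·4) = 396.450 mg/L
C(44) = 115.052 + 134.350 + 82.408 + 106.634 + 279.307 + 396.450 = 1114.202 mg/L

1114.202 mg/L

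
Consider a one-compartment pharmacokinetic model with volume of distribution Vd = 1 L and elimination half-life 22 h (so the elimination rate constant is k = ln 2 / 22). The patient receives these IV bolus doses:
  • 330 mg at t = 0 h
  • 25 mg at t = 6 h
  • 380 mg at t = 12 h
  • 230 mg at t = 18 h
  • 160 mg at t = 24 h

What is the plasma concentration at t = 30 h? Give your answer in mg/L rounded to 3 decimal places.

k = ln 2 / 22 = 0.03151 per h
Dose 1 (330 mg at t=0 h): 330·exp(−0.03151·30) = 128.239 mg/L
Dose 2 (25 mg at t=6 h): 25·exp(−0.03151·24) = 11.737 mg/L
Dose 3 (380 mg at t=12 h): 380·exp(−0.03151·18) = 215.519 mg/L
Dose 4 (230 mg at t=18 h): 230·exp(−0.03151·12) = 157.590 mg/L
Dose 5 (160 mg at t=24 h): 160·exp(−0.03151·6) = 132.441 mg/L
C(30) = 128.239 + 11.737 + 215.519 + 157.590 + 132.441 = 645.525 mg/L

645.525 mg/L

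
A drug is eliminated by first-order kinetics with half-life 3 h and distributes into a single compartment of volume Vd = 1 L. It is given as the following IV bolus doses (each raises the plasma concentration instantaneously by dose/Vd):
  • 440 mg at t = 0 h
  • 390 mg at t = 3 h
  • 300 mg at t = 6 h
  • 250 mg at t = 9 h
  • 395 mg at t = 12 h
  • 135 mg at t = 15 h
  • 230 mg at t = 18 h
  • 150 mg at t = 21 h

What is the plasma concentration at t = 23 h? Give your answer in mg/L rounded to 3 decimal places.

241.058 mg/L

k = ln 2 / 3 = 0.23105 per h
Dose 1 (440 mg at t=0 h): 440·exp(−0.23105·23) = 2.165 mg/L
Dose 2 (390 mg at t=3 h): 390·exp(−0.23105·20) = 3.839 mg/L
Dose 3 (300 mg at t=6 h): 300·exp(−0.23105·17) = 5.906 mg/L
Dose 4 (250 mg at t=9 h): 250·exp(−0.23105·14) = 9.843 mg/L
Dose 5 (395 mg at t=12 h): 395·exp(−0.23105·11) = 31.104 mg/L
Dose 6 (135 mg at t=15 h): 135·exp(−0.23105·8) = 21.261 mg/L
Dose 7 (230 mg at t=18 h): 230·exp(−0.23105·5) = 72.445 mg/L
Dose 8 (150 mg at t=21 h): 150·exp(−0.23105·2) = 94.494 mg/L
C(23) = 2.165 + 3.839 + 5.906 + 9.843 + 31.104 + 21.261 + 72.445 + 94.494 = 241.058 mg/L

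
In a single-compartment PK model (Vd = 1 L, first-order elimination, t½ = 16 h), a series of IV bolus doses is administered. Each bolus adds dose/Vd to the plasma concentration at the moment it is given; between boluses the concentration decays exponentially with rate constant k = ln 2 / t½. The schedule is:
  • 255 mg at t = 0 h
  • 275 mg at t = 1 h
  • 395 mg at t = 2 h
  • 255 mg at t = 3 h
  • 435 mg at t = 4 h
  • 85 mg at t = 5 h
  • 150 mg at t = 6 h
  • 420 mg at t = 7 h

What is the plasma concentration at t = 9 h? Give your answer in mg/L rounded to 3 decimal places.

1794.045 mg/L

k = ln 2 / 16 = 0.04332 per h
Dose 1 (255 mg at t=0 h): 255·exp(−0.04332·9) = 172.668 mg/L
Dose 2 (275 mg at t=1 h): 275·exp(−0.04332·8) = 194.454 mg/L
Dose 3 (395 mg at t=2 h): 395·exp(−0.04332·7) = 291.673 mg/L
Dose 4 (255 mg at t=3 h): 255·exp(−0.04332·6) = 196.632 mg/L
Dose 5 (435 mg at t=4 h): 435·exp(−0.04332·5) = 350.282 mg/L
Dose 6 (85 mg at t=5 h): 85·exp(−0.04332·4) = 71.476 mg/L
Dose 7 (150 mg at t=6 h): 150·exp(−0.04332·3) = 131.719 mg/L
Dose 8 (420 mg at t=7 h): 420·exp(−0.04332·2) = 385.142 mg/L
C(9) = 172.668 + 194.454 + 291.673 + 196.632 + 350.282 + 71.476 + 131.719 + 385.142 = 1794.045 mg/L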